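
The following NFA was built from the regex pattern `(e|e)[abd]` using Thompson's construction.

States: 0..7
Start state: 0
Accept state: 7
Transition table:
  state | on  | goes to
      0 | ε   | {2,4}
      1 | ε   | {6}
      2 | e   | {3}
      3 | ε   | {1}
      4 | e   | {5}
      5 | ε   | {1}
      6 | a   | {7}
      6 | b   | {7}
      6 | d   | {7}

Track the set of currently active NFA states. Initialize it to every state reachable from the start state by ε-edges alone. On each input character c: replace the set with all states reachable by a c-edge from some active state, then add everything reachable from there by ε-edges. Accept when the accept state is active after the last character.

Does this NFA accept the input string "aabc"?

Answer: REJECT

Derivation:
start: ε-closure({0}) = {0,2,4}
'a' @ 1: {}  — dead — no transitions
rest 'abc' ignored (set empty)
after full input: {}  (accept=7 not in)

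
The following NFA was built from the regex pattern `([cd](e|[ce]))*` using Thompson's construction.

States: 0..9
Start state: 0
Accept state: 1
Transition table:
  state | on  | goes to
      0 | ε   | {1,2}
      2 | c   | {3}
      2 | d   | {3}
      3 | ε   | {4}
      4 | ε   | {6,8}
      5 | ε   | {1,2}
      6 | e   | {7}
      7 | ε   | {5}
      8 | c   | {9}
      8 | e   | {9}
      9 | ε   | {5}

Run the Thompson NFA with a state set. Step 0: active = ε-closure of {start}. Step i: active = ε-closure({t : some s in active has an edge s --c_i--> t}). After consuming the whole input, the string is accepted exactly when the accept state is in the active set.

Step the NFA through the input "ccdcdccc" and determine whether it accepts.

Answer: ACCEPT

Steps:
initial (ε-close {0}): {0,1,2}
'c' @ 1: {3,4,6,8}
'c' @ 2: {1,2,5,9}  (accept∈set)
'd' @ 3: {3,4,6,8}
'c' @ 4: {1,2,5,9}  (accept∈set)
'd' @ 5: {3,4,6,8}
'c' @ 6: {1,2,5,9}  (accept∈set)
'c' @ 7: {3,4,6,8}
'c' @ 8: {1,2,5,9}  (accept∈set)
end set {1,2,5,9} — state 1 in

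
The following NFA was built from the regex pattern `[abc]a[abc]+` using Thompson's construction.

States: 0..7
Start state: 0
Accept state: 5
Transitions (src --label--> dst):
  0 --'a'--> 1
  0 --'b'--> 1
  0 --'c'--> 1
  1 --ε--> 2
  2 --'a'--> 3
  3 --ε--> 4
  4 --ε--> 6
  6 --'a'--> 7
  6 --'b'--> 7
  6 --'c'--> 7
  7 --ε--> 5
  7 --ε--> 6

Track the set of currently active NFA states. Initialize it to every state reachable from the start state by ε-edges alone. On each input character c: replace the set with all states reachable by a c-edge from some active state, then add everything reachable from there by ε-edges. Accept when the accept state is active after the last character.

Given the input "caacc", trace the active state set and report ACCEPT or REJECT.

Answer: ACCEPT

Trace:
initial (ε-close {0}): {0}
'c' @ 1: {1,2}
'a' @ 2: {3,4,6}
'a' @ 3: {5,6,7}  [accepting]
'c' @ 4: {5,6,7}  [accepting]
'c' @ 5: {5,6,7}  [accepting]
after full input: {5,6,7}  (accept=5 in)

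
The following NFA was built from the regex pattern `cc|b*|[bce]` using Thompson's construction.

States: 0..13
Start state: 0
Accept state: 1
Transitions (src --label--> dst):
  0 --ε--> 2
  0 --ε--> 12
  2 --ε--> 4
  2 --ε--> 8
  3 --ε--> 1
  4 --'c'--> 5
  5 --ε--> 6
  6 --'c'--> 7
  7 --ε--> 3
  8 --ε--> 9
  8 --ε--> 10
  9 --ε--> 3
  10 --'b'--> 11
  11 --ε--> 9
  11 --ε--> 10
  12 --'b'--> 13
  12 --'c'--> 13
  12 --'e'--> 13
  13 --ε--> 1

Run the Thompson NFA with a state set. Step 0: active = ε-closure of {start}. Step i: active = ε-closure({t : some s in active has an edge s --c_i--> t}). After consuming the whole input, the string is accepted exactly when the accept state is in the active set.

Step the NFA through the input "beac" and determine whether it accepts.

start: ε-closure({0}) = {0,1,2,3,4,8,9,10,12}
'b' @ 1: {1,3,9,10,11,13}  [accepting]
'e' @ 2: {}  — no active states
rest 'ac' ignored (set empty)
final: {}; accept 1 not in set

Answer: REJECT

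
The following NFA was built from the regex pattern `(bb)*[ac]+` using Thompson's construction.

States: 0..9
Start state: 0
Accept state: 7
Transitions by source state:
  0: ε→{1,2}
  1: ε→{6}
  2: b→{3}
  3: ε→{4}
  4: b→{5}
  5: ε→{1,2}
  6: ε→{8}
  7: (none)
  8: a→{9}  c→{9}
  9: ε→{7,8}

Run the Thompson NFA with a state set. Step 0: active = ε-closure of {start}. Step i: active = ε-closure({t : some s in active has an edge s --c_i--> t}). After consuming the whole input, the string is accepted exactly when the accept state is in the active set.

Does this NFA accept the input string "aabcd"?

S₀ = ε-closure({0}) = {0,1,2,6,8}
'a' @ 1: {7,8,9}  [accepting]
'a' @ 2: {7,8,9}  [accepting]
'b' @ 3: {}  — dead — no transitions
rest 'cd' ignored (set empty)
after full input: {}  (accept=7 not in)

Answer: REJECT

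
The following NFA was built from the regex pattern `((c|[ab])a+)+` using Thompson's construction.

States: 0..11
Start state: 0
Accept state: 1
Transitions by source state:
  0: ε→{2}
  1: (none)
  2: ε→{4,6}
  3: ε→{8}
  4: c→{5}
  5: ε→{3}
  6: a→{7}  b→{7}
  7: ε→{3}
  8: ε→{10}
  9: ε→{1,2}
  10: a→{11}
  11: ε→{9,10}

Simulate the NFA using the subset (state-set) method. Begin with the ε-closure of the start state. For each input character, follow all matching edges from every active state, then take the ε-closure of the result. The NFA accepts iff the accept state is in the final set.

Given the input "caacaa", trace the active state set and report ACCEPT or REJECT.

Answer: ACCEPT

Trace:
start: ε-closure({0}) = {0,2,4,6}
'c' @ 1: {3,5,8,10}
'a' @ 2: {1,2,4,6,9,10,11}  [accepting]
'a' @ 3: {1,2,3,4,6,7,8,9,10,11}  [accepting]
'c' @ 4: {3,5,8,10}
'a' @ 5: {1,2,4,6,9,10,11}  [accepting]
'a' @ 6: {1,2,3,4,6,7,8,9,10,11}  [accepting]
after full input: {1,2,3,4,6,7,8,9,10,11}  (accept=1 in)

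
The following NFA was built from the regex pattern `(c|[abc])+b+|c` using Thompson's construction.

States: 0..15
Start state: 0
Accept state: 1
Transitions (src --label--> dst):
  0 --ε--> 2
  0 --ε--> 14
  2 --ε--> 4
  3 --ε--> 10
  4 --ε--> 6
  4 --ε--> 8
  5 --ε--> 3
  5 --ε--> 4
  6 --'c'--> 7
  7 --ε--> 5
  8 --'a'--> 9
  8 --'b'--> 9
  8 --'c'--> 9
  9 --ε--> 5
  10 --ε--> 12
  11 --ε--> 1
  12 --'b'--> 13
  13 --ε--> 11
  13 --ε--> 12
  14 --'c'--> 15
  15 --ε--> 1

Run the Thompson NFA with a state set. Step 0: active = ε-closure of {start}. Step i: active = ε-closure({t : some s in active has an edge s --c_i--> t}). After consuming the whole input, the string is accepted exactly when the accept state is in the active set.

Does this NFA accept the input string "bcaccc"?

start: ε-closure({0}) = {0,2,4,6,8,14}
'b' @ 1: {3,4,5,6,8,9,10,12}
'c' @ 2: {3,4,5,6,7,8,9,10,12}
'a' @ 3: {3,4,5,6,8,9,10,12}
'c' @ 4: {3,4,5,6,7,8,9,10,12}
'c' @ 5: {3,4,5,6,7,8,9,10,12}
'c' @ 6: {3,4,5,6,7,8,9,10,12}
after full input: {3,4,5,6,7,8,9,10,12}  (accept=1 not in)

Answer: REJECT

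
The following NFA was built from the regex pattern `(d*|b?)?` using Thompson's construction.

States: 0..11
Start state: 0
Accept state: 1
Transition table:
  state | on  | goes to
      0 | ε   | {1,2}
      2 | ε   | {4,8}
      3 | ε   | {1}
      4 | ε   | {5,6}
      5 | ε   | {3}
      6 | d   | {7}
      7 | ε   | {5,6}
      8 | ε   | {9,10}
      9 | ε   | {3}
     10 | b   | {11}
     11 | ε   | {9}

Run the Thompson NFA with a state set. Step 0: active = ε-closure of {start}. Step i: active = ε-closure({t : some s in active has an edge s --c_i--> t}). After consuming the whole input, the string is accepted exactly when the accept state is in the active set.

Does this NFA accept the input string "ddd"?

Answer: ACCEPT

Trace:
start: ε-closure({0}) = {0,1,2,3,4,5,6,8,9,10}
'd' @ 1: {1,3,5,6,7}  ✓accept
'd' @ 2: {1,3,5,6,7}  ✓accept
'd' @ 3: {1,3,5,6,7}  ✓accept
after full input: {1,3,5,6,7}  (accept=1 in)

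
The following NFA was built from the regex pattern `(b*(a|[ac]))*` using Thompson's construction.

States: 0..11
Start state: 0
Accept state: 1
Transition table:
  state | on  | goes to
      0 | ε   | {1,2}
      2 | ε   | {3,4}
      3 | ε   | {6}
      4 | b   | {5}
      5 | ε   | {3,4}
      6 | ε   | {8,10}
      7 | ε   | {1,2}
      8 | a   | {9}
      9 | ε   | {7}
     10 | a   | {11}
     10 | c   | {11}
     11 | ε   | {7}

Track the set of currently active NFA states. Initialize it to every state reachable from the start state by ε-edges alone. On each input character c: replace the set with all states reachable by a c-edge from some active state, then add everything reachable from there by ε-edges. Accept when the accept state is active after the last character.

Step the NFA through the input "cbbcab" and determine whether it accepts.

initial (ε-close {0}): {0,1,2,3,4,6,8,10}
'c' @ 1: {1,2,3,4,6,7,8,10,11}  ✓accept
'b' @ 2: {3,4,5,6,8,10}
'b' @ 3: {3,4,5,6,8,10}
'c' @ 4: {1,2,3,4,6,7,8,10,11}  ✓accept
'a' @ 5: {1,2,3,4,6,7,8,9,10,11}  ✓accept
'b' @ 6: {3,4,5,6,8,10}
after full input: {3,4,5,6,8,10}  (accept=1 not in)

Answer: REJECT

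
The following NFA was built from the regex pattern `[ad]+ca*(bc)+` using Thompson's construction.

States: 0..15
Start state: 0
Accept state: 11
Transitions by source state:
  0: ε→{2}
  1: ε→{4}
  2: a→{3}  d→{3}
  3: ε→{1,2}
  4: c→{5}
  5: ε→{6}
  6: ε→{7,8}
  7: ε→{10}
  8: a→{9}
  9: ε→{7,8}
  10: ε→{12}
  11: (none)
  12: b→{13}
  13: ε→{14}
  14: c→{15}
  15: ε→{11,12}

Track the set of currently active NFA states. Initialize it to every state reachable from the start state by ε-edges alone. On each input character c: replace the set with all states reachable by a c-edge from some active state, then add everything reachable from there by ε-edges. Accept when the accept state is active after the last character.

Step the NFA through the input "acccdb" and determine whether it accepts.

Answer: REJECT

Trace:
S₀ = ε-closure({0}) = {0,2}
'a' @ 1: {1,2,3,4}
'c' @ 2: {5,6,7,8,10,12}
'c' @ 3: {}  — no active states
rest 'cdb' ignored (set empty)
after full input: {}  (accept=11 not in)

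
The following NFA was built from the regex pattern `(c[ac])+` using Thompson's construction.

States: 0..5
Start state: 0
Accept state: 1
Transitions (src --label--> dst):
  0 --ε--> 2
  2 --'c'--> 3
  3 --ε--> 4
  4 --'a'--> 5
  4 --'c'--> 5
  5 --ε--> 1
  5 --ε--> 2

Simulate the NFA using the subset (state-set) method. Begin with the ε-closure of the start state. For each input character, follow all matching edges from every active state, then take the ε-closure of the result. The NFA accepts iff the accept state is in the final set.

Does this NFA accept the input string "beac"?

Answer: REJECT

Steps:
S₀ = ε-closure({0}) = {0,2}
'b' @ 1: {}  — dead — no transitions
rest 'eac' ignored (set empty)
end set {} — state 1 not in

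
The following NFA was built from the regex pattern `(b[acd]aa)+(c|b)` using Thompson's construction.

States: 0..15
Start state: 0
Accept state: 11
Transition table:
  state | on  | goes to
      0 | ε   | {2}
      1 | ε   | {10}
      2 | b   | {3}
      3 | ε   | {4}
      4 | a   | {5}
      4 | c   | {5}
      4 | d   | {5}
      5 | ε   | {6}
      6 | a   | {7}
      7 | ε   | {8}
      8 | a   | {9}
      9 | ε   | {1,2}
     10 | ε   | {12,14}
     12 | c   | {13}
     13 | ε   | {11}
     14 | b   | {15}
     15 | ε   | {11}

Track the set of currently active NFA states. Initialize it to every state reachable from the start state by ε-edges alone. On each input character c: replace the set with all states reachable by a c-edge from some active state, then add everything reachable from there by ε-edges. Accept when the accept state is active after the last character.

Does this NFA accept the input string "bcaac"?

initial (ε-close {0}): {0,2}
'b' @ 1: {3,4}
'c' @ 2: {5,6}
'a' @ 3: {7,8}
'a' @ 4: {1,2,9,10,12,14}
'c' @ 5: {11,13}  [accepting]
final: {11,13}; accept 11 in set

Answer: ACCEPT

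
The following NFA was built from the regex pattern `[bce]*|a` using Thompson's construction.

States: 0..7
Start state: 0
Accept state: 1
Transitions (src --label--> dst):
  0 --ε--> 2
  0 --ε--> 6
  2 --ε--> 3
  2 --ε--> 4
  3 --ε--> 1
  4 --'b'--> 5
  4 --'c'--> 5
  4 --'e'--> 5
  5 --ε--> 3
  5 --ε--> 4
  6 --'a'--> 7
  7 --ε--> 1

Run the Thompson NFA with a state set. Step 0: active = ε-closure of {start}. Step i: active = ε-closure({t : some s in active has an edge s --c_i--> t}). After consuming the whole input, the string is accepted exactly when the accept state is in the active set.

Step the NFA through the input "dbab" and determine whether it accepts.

initial (ε-close {0}): {0,1,2,3,4,6}
'd' @ 1: {}  — state set empty
rest 'bab' ignored (set empty)
after full input: {}  (accept=1 not in)

Answer: REJECT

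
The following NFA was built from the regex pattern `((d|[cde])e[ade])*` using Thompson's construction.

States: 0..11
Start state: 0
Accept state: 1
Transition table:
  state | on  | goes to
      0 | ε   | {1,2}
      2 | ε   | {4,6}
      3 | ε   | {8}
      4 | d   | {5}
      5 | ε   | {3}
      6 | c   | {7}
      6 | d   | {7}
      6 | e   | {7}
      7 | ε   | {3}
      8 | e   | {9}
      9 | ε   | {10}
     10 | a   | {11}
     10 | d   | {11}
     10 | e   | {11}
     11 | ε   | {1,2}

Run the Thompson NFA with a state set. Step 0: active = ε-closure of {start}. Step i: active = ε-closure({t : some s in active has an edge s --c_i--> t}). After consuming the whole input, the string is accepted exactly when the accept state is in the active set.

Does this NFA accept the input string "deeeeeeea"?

S₀ = ε-closure({0}) = {0,1,2,4,6}
'd' @ 1: {3,5,7,8}
'e' @ 2: {9,10}
'e' @ 3: {1,2,4,6,11}  [accepting]
'e' @ 4: {3,7,8}
'e' @ 5: {9,10}
'e' @ 6: {1,2,4,6,11}  [accepting]
'e' @ 7: {3,7,8}
'e' @ 8: {9,10}
'a' @ 9: {1,2,4,6,11}  [accepting]
after full input: {1,2,4,6,11}  (accept=1 in)

Answer: ACCEPT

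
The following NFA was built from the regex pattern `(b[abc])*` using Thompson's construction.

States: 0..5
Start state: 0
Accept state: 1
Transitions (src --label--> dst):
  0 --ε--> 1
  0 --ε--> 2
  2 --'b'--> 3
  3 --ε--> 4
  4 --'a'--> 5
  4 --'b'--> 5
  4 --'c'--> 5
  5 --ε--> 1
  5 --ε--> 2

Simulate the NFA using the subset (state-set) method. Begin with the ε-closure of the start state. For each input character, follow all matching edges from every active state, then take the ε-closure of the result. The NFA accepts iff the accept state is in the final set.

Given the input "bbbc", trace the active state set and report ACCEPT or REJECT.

S₀ = ε-closure({0}) = {0,1,2}
'b' @ 1: {3,4}
'b' @ 2: {1,2,5}  ✓accept
'b' @ 3: {3,4}
'c' @ 4: {1,2,5}  ✓accept
final: {1,2,5}; accept 1 in set

Answer: ACCEPT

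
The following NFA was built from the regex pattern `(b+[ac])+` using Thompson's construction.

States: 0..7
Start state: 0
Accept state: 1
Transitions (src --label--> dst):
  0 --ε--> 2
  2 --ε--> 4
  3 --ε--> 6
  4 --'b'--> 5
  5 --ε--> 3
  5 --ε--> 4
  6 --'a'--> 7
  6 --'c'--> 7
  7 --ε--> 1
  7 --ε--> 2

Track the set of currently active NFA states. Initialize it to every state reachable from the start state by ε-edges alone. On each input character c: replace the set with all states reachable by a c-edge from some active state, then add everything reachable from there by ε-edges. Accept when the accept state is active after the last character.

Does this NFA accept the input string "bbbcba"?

Answer: ACCEPT

Trace:
initial (ε-close {0}): {0,2,4}
'b' @ 1: {3,4,5,6}
'b' @ 2: {3,4,5,6}
'b' @ 3: {3,4,5,6}
'c' @ 4: {1,2,4,7}  [accepting]
'b' @ 5: {3,4,5,6}
'a' @ 6: {1,2,4,7}  [accepting]
end set {1,2,4,7} — state 1 in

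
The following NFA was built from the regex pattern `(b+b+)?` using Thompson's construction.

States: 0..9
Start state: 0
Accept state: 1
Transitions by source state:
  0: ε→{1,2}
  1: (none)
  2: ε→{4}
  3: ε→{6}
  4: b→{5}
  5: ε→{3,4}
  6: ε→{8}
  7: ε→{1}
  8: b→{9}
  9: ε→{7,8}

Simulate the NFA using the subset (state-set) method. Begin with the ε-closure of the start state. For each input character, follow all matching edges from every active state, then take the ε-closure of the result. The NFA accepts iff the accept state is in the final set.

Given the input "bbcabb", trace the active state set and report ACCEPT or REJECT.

initial (ε-close {0}): {0,1,2,4}
'b' @ 1: {3,4,5,6,8}
'b' @ 2: {1,3,4,5,6,7,8,9}  [accepting]
'c' @ 3: {}  — state set empty
rest 'abb' ignored (set empty)
after full input: {}  (accept=1 not in)

Answer: REJECT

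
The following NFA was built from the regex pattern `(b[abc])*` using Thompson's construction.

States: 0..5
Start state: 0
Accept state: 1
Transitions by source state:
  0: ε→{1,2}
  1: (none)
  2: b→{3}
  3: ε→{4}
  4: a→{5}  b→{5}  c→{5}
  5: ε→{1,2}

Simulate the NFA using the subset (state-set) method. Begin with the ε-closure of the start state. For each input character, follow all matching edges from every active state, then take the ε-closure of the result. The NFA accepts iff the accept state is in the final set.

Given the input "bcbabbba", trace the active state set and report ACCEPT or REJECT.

Answer: ACCEPT

Derivation:
initial (ε-close {0}): {0,1,2}
'b' @ 1: {3,4}
'c' @ 2: {1,2,5}  ✓accept
'b' @ 3: {3,4}
'a' @ 4: {1,2,5}  ✓accept
'b' @ 5: {3,4}
'b' @ 6: {1,2,5}  ✓accept
'b' @ 7: {3,4}
'a' @ 8: {1,2,5}  ✓accept
end set {1,2,5} — state 1 in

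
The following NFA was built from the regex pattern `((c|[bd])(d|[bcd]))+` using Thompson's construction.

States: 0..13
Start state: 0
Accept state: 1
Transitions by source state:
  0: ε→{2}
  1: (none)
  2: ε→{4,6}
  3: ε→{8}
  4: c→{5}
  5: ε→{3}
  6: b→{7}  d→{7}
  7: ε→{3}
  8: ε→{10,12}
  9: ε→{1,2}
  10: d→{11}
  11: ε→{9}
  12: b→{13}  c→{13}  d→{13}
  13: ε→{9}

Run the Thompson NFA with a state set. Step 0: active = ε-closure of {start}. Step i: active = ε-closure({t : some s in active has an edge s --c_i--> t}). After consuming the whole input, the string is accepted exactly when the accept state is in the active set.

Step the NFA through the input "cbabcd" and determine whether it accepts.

Answer: REJECT

Steps:
start: ε-closure({0}) = {0,2,4,6}
'c' @ 1: {3,5,8,10,12}
'b' @ 2: {1,2,4,6,9,13}  ✓accept
'a' @ 3: {}  — state set empty
rest 'bcd' ignored (set empty)
after full input: {}  (accept=1 not in)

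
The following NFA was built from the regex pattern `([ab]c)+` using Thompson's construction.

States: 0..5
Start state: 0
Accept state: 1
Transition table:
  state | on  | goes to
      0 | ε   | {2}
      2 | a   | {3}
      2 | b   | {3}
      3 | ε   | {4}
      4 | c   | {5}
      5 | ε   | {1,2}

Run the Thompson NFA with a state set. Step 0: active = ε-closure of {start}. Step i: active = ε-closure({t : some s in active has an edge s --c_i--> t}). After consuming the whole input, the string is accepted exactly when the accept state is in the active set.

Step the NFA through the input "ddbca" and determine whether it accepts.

Answer: REJECT

Derivation:
S₀ = ε-closure({0}) = {0,2}
'd' @ 1: {}  — dead — no transitions
rest 'dbca' ignored (set empty)
final: {}; accept 1 not in set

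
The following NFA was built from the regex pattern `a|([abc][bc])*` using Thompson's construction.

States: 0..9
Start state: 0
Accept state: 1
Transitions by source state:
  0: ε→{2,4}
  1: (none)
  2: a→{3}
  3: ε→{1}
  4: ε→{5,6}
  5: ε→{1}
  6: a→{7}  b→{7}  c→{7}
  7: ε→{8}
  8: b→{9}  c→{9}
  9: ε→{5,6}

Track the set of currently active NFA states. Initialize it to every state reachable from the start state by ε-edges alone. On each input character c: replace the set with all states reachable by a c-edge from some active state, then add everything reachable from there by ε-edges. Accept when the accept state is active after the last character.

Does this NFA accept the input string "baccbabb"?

initial (ε-close {0}): {0,1,2,4,5,6}
'b' @ 1: {7,8}
'a' @ 2: {}  — no active states
rest 'ccbabb' ignored (set empty)
final: {}; accept 1 not in set

Answer: REJECT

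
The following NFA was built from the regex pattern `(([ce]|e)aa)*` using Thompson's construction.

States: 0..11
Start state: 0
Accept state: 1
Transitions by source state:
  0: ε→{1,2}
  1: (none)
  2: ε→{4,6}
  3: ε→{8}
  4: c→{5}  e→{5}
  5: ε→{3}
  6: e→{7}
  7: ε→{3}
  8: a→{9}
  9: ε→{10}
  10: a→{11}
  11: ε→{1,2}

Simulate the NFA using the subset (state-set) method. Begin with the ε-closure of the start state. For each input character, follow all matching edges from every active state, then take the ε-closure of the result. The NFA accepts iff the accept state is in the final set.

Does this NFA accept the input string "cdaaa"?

Answer: REJECT

Trace:
initial (ε-close {0}): {0,1,2,4,6}
'c' @ 1: {3,5,8}
'd' @ 2: {}  — dead — no transitions
rest 'aaa' ignored (set empty)
after full input: {}  (accept=1 not in)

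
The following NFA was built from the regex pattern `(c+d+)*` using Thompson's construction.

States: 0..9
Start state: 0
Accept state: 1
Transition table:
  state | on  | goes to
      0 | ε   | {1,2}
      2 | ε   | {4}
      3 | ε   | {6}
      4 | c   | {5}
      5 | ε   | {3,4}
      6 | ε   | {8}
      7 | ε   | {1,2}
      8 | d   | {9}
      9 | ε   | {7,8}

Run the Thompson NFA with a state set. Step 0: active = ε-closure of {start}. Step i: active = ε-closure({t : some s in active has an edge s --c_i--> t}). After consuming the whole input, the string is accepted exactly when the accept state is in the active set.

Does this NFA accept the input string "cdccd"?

start: ε-closure({0}) = {0,1,2,4}
'c' @ 1: {3,4,5,6,8}
'd' @ 2: {1,2,4,7,8,9}  ✓accept
'c' @ 3: {3,4,5,6,8}
'c' @ 4: {3,4,5,6,8}
'd' @ 5: {1,2,4,7,8,9}  ✓accept
end set {1,2,4,7,8,9} — state 1 in

Answer: ACCEPT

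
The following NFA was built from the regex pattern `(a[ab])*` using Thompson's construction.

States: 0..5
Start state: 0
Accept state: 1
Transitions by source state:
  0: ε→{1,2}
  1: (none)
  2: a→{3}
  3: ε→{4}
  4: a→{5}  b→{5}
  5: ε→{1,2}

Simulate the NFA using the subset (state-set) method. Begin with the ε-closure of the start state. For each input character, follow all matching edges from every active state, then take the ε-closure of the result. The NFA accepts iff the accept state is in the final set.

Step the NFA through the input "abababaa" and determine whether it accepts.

S₀ = ε-closure({0}) = {0,1,2}
'a' @ 1: {3,4}
'b' @ 2: {1,2,5}  ✓accept
'a' @ 3: {3,4}
'b' @ 4: {1,2,5}  ✓accept
'a' @ 5: {3,4}
'b' @ 6: {1,2,5}  ✓accept
'a' @ 7: {3,4}
'a' @ 8: {1,2,5}  ✓accept
after full input: {1,2,5}  (accept=1 in)

Answer: ACCEPT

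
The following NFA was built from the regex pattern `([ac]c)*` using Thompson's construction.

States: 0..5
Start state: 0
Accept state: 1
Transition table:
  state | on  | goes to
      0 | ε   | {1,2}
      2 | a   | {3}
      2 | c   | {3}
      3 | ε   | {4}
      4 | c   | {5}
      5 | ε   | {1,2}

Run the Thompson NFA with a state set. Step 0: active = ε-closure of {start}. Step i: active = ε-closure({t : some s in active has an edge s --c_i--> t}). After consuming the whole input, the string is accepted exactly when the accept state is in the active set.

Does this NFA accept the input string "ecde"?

start: ε-closure({0}) = {0,1,2}
'e' @ 1: {}  — no active states
rest 'cde' ignored (set empty)
end set {} — state 1 not in

Answer: REJECT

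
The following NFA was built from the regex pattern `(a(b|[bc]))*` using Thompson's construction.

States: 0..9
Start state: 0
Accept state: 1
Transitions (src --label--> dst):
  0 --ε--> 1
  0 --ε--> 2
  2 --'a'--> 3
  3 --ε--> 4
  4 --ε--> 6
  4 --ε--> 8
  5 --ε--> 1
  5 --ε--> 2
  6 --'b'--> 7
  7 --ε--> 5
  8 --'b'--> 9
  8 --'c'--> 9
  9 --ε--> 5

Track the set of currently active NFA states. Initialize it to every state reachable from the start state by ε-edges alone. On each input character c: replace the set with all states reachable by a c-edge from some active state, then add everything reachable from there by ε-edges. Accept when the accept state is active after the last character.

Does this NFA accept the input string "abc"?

Answer: REJECT

Derivation:
start: ε-closure({0}) = {0,1,2}
'a' @ 1: {3,4,6,8}
'b' @ 2: {1,2,5,7,9}  (accept∈set)
'c' @ 3: {}  — dead — no transitions
end set {} — state 1 not in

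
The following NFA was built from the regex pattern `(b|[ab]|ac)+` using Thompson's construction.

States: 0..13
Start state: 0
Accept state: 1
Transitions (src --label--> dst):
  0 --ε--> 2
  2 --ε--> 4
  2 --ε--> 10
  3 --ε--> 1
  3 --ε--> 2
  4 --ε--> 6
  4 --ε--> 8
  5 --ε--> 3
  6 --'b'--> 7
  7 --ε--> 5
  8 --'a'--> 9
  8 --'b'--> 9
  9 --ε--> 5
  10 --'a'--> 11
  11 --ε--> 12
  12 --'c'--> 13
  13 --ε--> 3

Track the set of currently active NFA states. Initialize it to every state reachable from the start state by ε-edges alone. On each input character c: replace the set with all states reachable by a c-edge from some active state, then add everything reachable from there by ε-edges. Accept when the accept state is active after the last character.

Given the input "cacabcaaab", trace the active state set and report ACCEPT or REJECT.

S₀ = ε-closure({0}) = {0,2,4,6,8,10}
'c' @ 1: {}  — dead — no transitions
rest 'acabcaaab' ignored (set empty)
final: {}; accept 1 not in set

Answer: REJECT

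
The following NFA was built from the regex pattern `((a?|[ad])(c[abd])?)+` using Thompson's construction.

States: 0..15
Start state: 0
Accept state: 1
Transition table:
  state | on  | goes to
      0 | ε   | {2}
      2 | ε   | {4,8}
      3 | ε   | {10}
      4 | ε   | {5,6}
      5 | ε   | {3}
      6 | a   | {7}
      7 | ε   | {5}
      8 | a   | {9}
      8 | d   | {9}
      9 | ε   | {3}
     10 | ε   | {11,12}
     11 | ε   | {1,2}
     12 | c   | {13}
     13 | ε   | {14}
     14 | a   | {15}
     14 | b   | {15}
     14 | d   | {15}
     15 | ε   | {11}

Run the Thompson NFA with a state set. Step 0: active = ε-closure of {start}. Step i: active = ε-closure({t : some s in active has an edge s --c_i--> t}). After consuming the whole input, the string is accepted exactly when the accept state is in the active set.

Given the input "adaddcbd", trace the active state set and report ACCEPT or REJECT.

S₀ = ε-closure({0}) = {0,1,2,3,4,5,6,8,10,11,12}
'a' @ 1: {1,2,3,4,5,6,7,8,9,10,11,12}  [accepting]
'd' @ 2: {1,2,3,4,5,6,8,9,10,11,12}  [accepting]
'a' @ 3: {1,2,3,4,5,6,7,8,9,10,11,12}  [accepting]
'd' @ 4: {1,2,3,4,5,6,8,9,10,11,12}  [accepting]
'd' @ 5: {1,2,3,4,5,6,8,9,10,11,12}  [accepting]
'c' @ 6: {13,14}
'b' @ 7: {1,2,3,4,5,6,8,10,11,12,15}  [accepting]
'd' @ 8: {1,2,3,4,5,6,8,9,10,11,12}  [accepting]
end set {1,2,3,4,5,6,8,9,10,11,12} — state 1 in

Answer: ACCEPT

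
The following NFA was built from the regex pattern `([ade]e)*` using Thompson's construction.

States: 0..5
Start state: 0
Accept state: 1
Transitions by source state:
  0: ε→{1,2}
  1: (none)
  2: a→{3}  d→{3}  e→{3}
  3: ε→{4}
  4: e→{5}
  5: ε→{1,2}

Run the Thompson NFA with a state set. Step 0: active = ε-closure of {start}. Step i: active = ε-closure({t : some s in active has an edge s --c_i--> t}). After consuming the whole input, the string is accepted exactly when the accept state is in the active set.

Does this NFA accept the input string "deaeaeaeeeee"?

Answer: ACCEPT

Steps:
initial (ε-close {0}): {0,1,2}
'd' @ 1: {3,4}
'e' @ 2: {1,2,5}  ✓accept
'a' @ 3: {3,4}
'e' @ 4: {1,2,5}  ✓accept
'a' @ 5: {3,4}
'e' @ 6: {1,2,5}  ✓accept
'a' @ 7: {3,4}
'e' @ 8: {1,2,5}  ✓accept
'e' @ 9: {3,4}
'e' @ 10: {1,2,5}  ✓accept
'e' @ 11: {3,4}
'e' @ 12: {1,2,5}  ✓accept
after full input: {1,2,5}  (accept=1 in)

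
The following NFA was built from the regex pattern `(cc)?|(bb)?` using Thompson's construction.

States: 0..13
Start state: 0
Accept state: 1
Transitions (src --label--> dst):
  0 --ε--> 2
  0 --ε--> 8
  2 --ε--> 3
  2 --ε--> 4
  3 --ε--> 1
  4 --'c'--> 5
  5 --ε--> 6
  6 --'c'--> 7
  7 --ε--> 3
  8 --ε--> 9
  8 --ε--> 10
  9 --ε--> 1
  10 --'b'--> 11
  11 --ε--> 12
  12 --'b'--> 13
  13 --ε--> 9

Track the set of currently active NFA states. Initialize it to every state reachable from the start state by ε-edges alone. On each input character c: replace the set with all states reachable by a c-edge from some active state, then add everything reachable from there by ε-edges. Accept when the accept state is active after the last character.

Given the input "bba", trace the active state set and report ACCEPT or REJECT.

Answer: REJECT

Steps:
initial (ε-close {0}): {0,1,2,3,4,8,9,10}
'b' @ 1: {11,12}
'b' @ 2: {1,9,13}  (accept∈set)
'a' @ 3: {}  — state set empty
final: {}; accept 1 not in set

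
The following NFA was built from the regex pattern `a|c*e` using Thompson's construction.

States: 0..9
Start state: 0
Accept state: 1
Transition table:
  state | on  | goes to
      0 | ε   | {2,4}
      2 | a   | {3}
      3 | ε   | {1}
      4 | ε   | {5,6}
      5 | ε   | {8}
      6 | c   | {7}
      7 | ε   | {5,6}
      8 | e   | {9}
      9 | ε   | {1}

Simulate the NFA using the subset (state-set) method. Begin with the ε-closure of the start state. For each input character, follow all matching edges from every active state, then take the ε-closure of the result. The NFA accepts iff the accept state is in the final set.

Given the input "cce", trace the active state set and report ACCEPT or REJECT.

Answer: ACCEPT

Trace:
initial (ε-close {0}): {0,2,4,5,6,8}
'c' @ 1: {5,6,7,8}
'c' @ 2: {5,6,7,8}
'e' @ 3: {1,9}  [accepting]
end set {1,9} — state 1 in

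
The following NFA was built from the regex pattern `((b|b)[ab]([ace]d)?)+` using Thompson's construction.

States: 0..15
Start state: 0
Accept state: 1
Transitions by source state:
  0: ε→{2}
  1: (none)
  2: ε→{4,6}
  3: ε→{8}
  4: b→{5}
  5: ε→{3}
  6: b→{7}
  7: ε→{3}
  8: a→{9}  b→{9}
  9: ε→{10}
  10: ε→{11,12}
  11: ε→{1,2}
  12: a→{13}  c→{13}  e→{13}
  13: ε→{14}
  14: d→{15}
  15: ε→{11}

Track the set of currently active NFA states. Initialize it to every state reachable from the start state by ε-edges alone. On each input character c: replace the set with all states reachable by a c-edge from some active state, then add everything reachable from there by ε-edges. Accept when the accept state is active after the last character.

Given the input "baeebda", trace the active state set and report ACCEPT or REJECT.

S₀ = ε-closure({0}) = {0,2,4,6}
'b' @ 1: {3,5,7,8}
'a' @ 2: {1,2,4,6,9,10,11,12}  ✓accept
'e' @ 3: {13,14}
'e' @ 4: {}  — dead — no transitions
rest 'bda' ignored (set empty)
end set {} — state 1 not in

Answer: REJECT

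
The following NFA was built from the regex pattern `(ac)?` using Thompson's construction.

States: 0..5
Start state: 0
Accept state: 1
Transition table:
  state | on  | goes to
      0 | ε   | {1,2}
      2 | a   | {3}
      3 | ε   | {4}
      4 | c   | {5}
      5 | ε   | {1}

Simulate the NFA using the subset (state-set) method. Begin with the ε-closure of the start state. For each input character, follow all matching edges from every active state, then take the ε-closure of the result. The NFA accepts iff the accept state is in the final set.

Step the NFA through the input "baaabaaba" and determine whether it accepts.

Answer: REJECT

Steps:
start: ε-closure({0}) = {0,1,2}
'b' @ 1: {}  — no active states
rest 'aaabaaba' ignored (set empty)
end set {} — state 1 not in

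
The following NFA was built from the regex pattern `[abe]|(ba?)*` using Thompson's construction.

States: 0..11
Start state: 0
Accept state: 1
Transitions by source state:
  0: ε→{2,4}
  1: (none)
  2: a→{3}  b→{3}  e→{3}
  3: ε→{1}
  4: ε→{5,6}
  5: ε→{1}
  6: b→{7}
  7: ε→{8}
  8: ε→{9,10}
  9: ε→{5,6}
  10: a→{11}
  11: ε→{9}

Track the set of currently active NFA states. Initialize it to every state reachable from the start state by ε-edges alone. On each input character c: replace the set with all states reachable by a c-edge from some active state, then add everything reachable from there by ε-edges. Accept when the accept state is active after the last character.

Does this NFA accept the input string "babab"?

Answer: ACCEPT

Trace:
start: ε-closure({0}) = {0,1,2,4,5,6}
'b' @ 1: {1,3,5,6,7,8,9,10}  ✓accept
'a' @ 2: {1,5,6,9,11}  ✓accept
'b' @ 3: {1,5,6,7,8,9,10}  ✓accept
'a' @ 4: {1,5,6,9,11}  ✓accept
'b' @ 5: {1,5,6,7,8,9,10}  ✓accept
final: {1,5,6,7,8,9,10}; accept 1 in set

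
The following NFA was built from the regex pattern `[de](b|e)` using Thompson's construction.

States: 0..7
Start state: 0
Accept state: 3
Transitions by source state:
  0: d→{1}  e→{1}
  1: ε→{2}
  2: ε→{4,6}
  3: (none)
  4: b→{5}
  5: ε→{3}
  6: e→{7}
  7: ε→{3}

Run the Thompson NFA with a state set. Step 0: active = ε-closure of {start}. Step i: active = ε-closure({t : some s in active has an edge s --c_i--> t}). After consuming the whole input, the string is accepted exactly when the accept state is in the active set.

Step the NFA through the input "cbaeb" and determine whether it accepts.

S₀ = ε-closure({0}) = {0}
'c' @ 1: {}  — dead — no transitions
rest 'baeb' ignored (set empty)
end set {} — state 3 not in

Answer: REJECT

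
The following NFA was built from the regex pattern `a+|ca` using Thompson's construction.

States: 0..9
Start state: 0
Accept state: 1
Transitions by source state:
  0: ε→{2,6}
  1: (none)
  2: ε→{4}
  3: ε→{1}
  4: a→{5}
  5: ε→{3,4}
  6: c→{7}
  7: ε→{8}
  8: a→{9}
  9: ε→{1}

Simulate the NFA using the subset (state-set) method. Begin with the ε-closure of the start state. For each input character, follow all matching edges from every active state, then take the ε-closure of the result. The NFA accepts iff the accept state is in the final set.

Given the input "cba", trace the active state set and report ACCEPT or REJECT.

Answer: REJECT

Steps:
start: ε-closure({0}) = {0,2,4,6}
'c' @ 1: {7,8}
'b' @ 2: {}  — no active states
rest 'a' ignored (set empty)
after full input: {}  (accept=1 not in)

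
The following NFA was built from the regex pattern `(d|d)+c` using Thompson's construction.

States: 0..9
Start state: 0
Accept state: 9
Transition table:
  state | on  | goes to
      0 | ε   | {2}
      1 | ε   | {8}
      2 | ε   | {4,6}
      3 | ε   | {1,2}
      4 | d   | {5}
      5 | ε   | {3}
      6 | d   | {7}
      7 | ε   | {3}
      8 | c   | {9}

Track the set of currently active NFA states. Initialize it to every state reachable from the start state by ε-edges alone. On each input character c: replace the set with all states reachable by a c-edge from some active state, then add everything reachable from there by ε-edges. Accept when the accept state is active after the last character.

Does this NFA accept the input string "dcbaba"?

start: ε-closure({0}) = {0,2,4,6}
'd' @ 1: {1,2,3,4,5,6,7,8}
'c' @ 2: {9}  ✓accept
'b' @ 3: {}  — no active states
rest 'aba' ignored (set empty)
after full input: {}  (accept=9 not in)

Answer: REJECT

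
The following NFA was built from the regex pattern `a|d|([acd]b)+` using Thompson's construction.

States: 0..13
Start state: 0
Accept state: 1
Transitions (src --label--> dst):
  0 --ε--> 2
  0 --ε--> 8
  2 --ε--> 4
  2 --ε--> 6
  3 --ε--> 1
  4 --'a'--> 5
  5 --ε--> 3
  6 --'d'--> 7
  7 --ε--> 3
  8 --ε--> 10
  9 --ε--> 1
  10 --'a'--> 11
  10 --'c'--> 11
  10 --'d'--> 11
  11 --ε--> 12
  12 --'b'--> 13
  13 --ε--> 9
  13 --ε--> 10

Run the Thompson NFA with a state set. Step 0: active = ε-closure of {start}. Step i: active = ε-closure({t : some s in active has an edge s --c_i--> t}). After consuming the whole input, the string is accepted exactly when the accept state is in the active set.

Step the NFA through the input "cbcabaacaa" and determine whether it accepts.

S₀ = ε-closure({0}) = {0,2,4,6,8,10}
'c' @ 1: {11,12}
'b' @ 2: {1,9,10,13}  [accepting]
'c' @ 3: {11,12}
'a' @ 4: {}  — no active states
rest 'baacaa' ignored (set empty)
end set {} — state 1 not in

Answer: REJECT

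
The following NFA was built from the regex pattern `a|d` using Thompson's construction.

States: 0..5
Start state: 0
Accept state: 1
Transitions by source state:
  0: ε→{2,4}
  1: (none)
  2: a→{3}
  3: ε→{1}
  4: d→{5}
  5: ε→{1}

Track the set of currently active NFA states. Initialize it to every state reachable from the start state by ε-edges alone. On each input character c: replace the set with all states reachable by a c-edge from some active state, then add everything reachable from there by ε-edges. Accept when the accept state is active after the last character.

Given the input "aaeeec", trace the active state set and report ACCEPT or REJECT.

Answer: REJECT

Trace:
initial (ε-close {0}): {0,2,4}
'a' @ 1: {1,3}  [accepting]
'a' @ 2: {}  — dead — no transitions
rest 'eeec' ignored (set empty)
final: {}; accept 1 not in set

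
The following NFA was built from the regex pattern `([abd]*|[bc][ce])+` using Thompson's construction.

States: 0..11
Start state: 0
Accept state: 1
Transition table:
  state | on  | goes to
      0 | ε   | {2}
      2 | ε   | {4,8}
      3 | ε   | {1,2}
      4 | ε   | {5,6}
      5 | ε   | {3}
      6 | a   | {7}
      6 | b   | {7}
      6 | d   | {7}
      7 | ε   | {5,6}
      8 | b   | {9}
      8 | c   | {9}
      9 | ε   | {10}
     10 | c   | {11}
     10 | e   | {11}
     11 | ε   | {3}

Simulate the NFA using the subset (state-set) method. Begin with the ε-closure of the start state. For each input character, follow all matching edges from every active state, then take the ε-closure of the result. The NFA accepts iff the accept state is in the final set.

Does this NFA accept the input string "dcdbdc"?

Answer: REJECT

Steps:
S₀ = ε-closure({0}) = {0,1,2,3,4,5,6,8}
'd' @ 1: {1,2,3,4,5,6,7,8}  (accept∈set)
'c' @ 2: {9,10}
'd' @ 3: {}  — no active states
rest 'bdc' ignored (set empty)
after full input: {}  (accept=1 not in)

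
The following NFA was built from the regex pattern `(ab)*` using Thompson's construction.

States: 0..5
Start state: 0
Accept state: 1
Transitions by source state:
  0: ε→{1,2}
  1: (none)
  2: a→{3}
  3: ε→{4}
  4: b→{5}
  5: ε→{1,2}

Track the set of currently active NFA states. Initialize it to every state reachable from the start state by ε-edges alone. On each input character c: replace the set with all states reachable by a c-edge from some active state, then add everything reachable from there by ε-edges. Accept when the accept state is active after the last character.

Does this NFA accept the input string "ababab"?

S₀ = ε-closure({0}) = {0,1,2}
'a' @ 1: {3,4}
'b' @ 2: {1,2,5}  ✓accept
'a' @ 3: {3,4}
'b' @ 4: {1,2,5}  ✓accept
'a' @ 5: {3,4}
'b' @ 6: {1,2,5}  ✓accept
after full input: {1,2,5}  (accept=1 in)

Answer: ACCEPT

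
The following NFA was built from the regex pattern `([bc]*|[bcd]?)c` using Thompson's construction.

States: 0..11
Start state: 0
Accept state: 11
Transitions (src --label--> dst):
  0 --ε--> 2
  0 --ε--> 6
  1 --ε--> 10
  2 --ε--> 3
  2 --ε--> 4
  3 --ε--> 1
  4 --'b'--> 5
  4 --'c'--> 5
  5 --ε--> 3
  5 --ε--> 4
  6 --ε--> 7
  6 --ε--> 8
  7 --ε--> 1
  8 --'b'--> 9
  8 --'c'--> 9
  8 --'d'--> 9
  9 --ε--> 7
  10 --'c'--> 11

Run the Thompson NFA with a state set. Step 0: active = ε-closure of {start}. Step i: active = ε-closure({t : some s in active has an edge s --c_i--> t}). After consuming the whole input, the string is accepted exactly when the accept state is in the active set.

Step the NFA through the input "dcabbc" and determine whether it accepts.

S₀ = ε-closure({0}) = {0,1,2,3,4,6,7,8,10}
'd' @ 1: {1,7,9,10}
'c' @ 2: {11}  [accepting]
'a' @ 3: {}  — no active states
rest 'bbc' ignored (set empty)
after full input: {}  (accept=11 not in)

Answer: REJECT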